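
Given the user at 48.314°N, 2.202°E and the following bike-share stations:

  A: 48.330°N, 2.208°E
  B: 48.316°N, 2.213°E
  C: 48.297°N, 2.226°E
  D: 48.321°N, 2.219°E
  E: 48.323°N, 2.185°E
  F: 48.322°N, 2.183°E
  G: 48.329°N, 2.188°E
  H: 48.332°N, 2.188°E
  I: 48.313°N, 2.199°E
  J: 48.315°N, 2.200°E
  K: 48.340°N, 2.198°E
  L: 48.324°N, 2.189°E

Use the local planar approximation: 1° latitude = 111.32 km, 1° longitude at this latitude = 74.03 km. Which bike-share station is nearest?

Distances from 48.314°N, 2.202°E:
A: √((0.016·111.32)² + (0.006·74.03)²) = √(3.17239 + 0.19730) = 1.836 km
B: √((0.002·111.32)² + (0.011·74.03)²) = √(0.04957 + 0.66313) = 0.844 km
C: √((-0.017·111.32)² + (0.024·74.03)²) = √(3.58133 + 3.15673) = 2.596 km
D: √((0.007·111.32)² + (0.017·74.03)²) = √(0.60721 + 1.58385) = 1.480 km
E: √((0.009·111.32)² + (-0.017·74.03)²) = √(1.00376 + 1.58385) = 1.609 km
F: √((0.008·111.32)² + (-0.019·74.03)²) = √(0.79310 + 1.97844) = 1.665 km
G: √((0.015·111.32)² + (-0.014·74.03)²) = √(2.78823 + 1.07417) = 1.965 km
H: √((0.018·111.32)² + (-0.014·74.03)²) = √(4.01505 + 1.07417) = 2.256 km
I: √((-0.001·111.32)² + (-0.003·74.03)²) = √(0.01239 + 0.04932) = 0.248 km
J: √((0.001·111.32)² + (-0.002·74.03)²) = √(0.01239 + 0.02192) = 0.185 km
K: √((0.026·111.32)² + (-0.004·74.03)²) = √(8.37709 + 0.08769) = 2.909 km
L: √((0.010·111.32)² + (-0.013·74.03)²) = √(1.23921 + 0.92619) = 1.472 km
Minimum: J at 0.185 km.

J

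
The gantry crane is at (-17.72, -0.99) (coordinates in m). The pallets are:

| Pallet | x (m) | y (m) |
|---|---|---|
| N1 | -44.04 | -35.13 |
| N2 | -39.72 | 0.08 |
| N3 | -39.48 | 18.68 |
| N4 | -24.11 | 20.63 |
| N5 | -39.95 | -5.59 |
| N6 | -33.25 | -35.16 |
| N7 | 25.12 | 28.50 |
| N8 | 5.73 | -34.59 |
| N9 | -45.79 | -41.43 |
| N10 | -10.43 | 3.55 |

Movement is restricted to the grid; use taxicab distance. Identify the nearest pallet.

N10

Distances from (-17.72, -0.99):
N1: |-26.32| + |-34.14| = 26.32 + 34.14 = 60.46 m
N2: |-22.00| + |1.07| = 22.00 + 1.07 = 23.07 m
N3: |-21.76| + |19.67| = 21.76 + 19.67 = 41.43 m
N4: |-6.39| + |21.62| = 6.39 + 21.62 = 28.01 m
N5: |-22.23| + |-4.60| = 22.23 + 4.60 = 26.83 m
N6: |-15.53| + |-34.17| = 15.53 + 34.17 = 49.70 m
N7: |42.84| + |29.49| = 42.84 + 29.49 = 72.33 m
N8: |23.45| + |-33.60| = 23.45 + 33.60 = 57.05 m
N9: |-28.07| + |-40.44| = 28.07 + 40.44 = 68.51 m
N10: |7.29| + |4.54| = 7.29 + 4.54 = 11.83 m
Minimum: N10 at 11.83 m.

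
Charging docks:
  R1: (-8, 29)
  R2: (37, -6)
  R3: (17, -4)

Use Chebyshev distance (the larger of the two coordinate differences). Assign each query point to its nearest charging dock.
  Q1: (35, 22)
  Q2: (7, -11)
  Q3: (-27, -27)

Q1→R3; Q2→R3; Q3→R3

Q1 at (35, 22):
  R1: 43
  R2: 28
  R3: 26
  → nearest: R3 (26)
Q2 at (7, -11):
  R1: 40
  R2: 30
  R3: 10
  → nearest: R3 (10)
Q3 at (-27, -27):
  R1: 56
  R2: 64
  R3: 44
  → nearest: R3 (44)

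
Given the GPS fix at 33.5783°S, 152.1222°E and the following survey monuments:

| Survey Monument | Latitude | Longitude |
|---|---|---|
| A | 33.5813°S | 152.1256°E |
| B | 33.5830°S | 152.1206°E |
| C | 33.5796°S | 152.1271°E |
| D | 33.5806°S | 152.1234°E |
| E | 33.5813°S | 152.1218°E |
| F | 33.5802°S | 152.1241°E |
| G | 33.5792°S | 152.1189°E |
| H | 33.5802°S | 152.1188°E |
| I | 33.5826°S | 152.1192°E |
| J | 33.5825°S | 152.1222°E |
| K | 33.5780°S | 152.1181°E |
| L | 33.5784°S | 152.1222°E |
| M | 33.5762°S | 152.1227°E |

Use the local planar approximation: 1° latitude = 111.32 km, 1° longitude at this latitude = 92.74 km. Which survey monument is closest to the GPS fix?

Distances from 33.5783°S, 152.1222°E:
A: √((-0.0030·111.32)² + (0.0034·92.74)²) = √(0.111529 + 0.099424) = 0.4593 km
B: √((-0.0047·111.32)² + (-0.0016·92.74)²) = √(0.273742 + 0.022018) = 0.5438 km
C: √((-0.0013·111.32)² + (0.0049·92.74)²) = √(0.020943 + 0.206503) = 0.4769 km
D: √((-0.0023·111.32)² + (0.0012·92.74)²) = √(0.065554 + 0.012385) = 0.2792 km
E: √((-0.0030·111.32)² + (-0.0004·92.74)²) = √(0.111529 + 0.001376) = 0.3360 km
F: √((-0.0019·111.32)² + (0.0019·92.74)²) = √(0.044736 + 0.031049) = 0.2753 km
G: √((-0.0009·111.32)² + (-0.0033·92.74)²) = √(0.010038 + 0.093662) = 0.3220 km
H: √((-0.0019·111.32)² + (-0.0034·92.74)²) = √(0.044736 + 0.099424) = 0.3797 km
I: √((-0.0043·111.32)² + (-0.0030·92.74)²) = √(0.229131 + 0.077406) = 0.5537 km
J: √((-0.0042·111.32)² + (0.0000·92.74)²) = √(0.218597 + 0.000000) = 0.4675 km
K: √((0.0003·111.32)² + (-0.0041·92.74)²) = √(0.001115 + 0.144578) = 0.3817 km
L: √((-0.0001·111.32)² + (0.0000·92.74)²) = √(0.000124 + 0.000000) = 0.0111 km
M: √((0.0021·111.32)² + (0.0005·92.74)²) = √(0.054649 + 0.002150) = 0.2383 km
Minimum: L at 0.0111 km.

L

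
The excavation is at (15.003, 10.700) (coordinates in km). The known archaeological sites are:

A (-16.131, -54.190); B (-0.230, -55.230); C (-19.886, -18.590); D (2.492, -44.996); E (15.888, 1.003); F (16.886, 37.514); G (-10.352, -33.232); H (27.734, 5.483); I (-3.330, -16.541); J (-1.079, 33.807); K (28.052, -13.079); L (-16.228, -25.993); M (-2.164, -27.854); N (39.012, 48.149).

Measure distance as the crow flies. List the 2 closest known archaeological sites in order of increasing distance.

Distances from (15.003, 10.700):
A: 71.972 km
B: 67.667 km
C: 45.554 km
D: 57.084 km
E: 9.737 km
F: 26.880 km
G: 50.724 km
H: 13.758 km
I: 32.836 km
J: 28.153 km
K: 27.124 km
L: 48.185 km
M: 42.203 km
N: 44.484 km
Sorted: E (9.737 km) < H (13.758 km) < F (26.880 km) < K (27.124 km) < …

E, H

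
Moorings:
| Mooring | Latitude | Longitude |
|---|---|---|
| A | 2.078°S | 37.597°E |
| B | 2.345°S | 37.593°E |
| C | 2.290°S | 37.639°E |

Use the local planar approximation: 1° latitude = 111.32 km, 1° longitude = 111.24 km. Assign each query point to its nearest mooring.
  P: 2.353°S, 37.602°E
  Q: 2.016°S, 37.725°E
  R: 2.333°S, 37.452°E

P→B; Q→A; R→B

P at 2.353°S, 37.602°E:
  A: 30.618 km
  B: 1.340 km
  C: 8.132 km
  → nearest: B (1.340 km)
Q at 2.016°S, 37.725°E:
  A: 15.823 km
  B: 39.458 km
  C: 31.967 km
  → nearest: A (15.823 km)
R at 2.333°S, 37.452°E:
  A: 32.649 km
  B: 15.742 km
  C: 21.346 km
  → nearest: B (15.742 km)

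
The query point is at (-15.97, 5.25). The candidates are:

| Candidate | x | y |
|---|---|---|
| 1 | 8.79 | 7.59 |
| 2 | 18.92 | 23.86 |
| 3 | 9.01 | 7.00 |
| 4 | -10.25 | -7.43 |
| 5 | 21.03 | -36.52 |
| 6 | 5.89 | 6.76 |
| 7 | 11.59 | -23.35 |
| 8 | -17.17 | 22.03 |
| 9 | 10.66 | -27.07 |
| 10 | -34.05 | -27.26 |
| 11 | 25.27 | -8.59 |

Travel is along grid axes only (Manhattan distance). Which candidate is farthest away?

Distances from (-15.97, 5.25):
1: 27.10
2: 53.50
3: 26.73
4: 18.40
5: 78.77
6: 23.37
7: 56.16
8: 17.98
9: 58.95
10: 50.59
11: 55.08
Maximum: 5 at 78.77.

5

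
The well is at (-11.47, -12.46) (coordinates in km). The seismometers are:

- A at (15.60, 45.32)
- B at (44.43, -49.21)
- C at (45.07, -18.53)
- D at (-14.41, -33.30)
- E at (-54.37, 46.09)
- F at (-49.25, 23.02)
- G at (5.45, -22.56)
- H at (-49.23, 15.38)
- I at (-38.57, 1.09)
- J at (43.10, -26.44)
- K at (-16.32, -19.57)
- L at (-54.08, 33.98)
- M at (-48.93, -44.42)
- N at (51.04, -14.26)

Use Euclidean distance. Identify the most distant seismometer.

E

Distances from (-11.47, -12.46):
A: √((27.07)² + (57.78)²) = √(732.7849 + 3338.5284) = 63.81 km
B: √((55.90)² + (-36.75)²) = √(3124.8100 + 1350.5625) = 66.90 km
C: √((56.54)² + (-6.07)²) = √(3196.7716 + 36.8449) = 56.86 km
D: √((-2.94)² + (-20.84)²) = √(8.6436 + 434.3056) = 21.05 km
E: √((-42.90)² + (58.55)²) = √(1840.4100 + 3428.1025) = 72.58 km
F: √((-37.78)² + (35.48)²) = √(1427.3284 + 1258.8304) = 51.83 km
G: √((16.92)² + (-10.10)²) = √(286.2864 + 102.0100) = 19.71 km
H: √((-37.76)² + (27.84)²) = √(1425.8176 + 775.0656) = 46.91 km
I: √((-27.10)² + (13.55)²) = √(734.4100 + 183.6025) = 30.30 km
J: √((54.57)² + (-13.98)²) = √(2977.8849 + 195.4404) = 56.33 km
K: √((-4.85)² + (-7.11)²) = √(23.5225 + 50.5521) = 8.61 km
L: √((-42.61)² + (46.44)²) = √(1815.6121 + 2156.6736) = 63.03 km
M: √((-37.46)² + (-31.96)²) = √(1403.2516 + 1021.4416) = 49.24 km
N: √((62.51)² + (-1.80)²) = √(3907.5001 + 3.2400) = 62.54 km
Maximum: E at 72.58 km.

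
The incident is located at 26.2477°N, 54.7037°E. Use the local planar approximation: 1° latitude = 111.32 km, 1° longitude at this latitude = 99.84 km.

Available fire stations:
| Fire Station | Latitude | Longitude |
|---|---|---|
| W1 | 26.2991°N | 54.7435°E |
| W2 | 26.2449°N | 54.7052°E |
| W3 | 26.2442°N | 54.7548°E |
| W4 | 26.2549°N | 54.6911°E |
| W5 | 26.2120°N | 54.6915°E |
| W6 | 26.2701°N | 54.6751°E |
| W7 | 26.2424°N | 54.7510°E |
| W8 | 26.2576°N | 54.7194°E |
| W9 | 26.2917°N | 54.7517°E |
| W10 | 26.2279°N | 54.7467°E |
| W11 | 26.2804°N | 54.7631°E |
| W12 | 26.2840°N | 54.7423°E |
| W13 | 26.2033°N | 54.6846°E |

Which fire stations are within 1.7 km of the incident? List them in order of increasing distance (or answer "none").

W2, W4

Distances from 26.2477°N, 54.7037°E:
W1: 6.9663 km
W2: 0.3458 km
W3: 5.1167 km
W4: 1.4916 km
W5: 4.1566 km
W6: 3.7910 km
W7: 4.7591 km
W8: 1.9161 km
W9: 6.8526 km
W10: 4.8259 km
W11: 6.9586 km
W12: 5.5840 km
W13: 5.2977 km
Threshold 1.7 km: W2 (0.3458 km), W4 (1.4916 km) are within range.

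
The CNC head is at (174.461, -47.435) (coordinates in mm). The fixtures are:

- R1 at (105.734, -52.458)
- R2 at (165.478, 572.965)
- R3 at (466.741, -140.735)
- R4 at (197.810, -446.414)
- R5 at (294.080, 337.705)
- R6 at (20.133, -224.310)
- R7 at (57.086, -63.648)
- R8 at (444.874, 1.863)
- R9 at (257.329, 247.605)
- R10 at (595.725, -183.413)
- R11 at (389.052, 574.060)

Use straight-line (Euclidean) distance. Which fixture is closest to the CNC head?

Distances from (174.461, -47.435):
R1: √((-68.727)² + (-5.023)²) = √(4723.40053 + 25.23053) = 68.910 mm
R2: √((-8.983)² + (620.400)²) = √(80.69429 + 384896.16000) = 620.465 mm
R3: √((292.280)² + (-93.300)²) = √(85427.59840 + 8704.89000) = 306.810 mm
R4: √((23.349)² + (-398.979)²) = √(545.17580 + 159184.24244) = 399.662 mm
R5: √((119.619)² + (385.140)²) = √(14308.70516 + 148332.81960) = 403.288 mm
R6: √((-154.328)² + (-176.875)²) = √(23817.13158 + 31284.76562) = 234.738 mm
R7: √((-117.375)² + (-16.213)²) = √(13776.89063 + 262.86137) = 118.489 mm
R8: √((270.413)² + (49.298)²) = √(73123.19057 + 2430.29280) = 274.870 mm
R9: √((82.868)² + (295.040)²) = √(6867.10542 + 87048.60160) = 306.457 mm
R10: √((421.264)² + (-135.978)²) = √(177463.35770 + 18490.01648) = 442.666 mm
R11: √((214.591)² + (621.495)²) = √(46049.29728 + 386256.03502) = 657.499 mm
Minimum: R1 at 68.910 mm.

R1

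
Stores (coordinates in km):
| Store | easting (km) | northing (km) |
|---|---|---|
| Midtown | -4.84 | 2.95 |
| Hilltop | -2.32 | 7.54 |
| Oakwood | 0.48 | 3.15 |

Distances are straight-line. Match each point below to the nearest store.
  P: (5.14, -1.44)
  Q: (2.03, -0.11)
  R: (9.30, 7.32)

P at (5.14, -1.44):
  Midtown: √((-9.98)² + (4.39)²) = √(99.6004 + 19.2721) = 10.90 km
  Hilltop: √((-7.46)² + (8.98)²) = √(55.6516 + 80.6404) = 11.67 km
  Oakwood: √((-4.66)² + (4.59)²) = √(21.7156 + 21.0681) = 6.54 km
  → nearest: Oakwood (6.54 km)
Q at (2.03, -0.11):
  Midtown: √((-6.87)² + (3.06)²) = √(47.1969 + 9.3636) = 7.52 km
  Hilltop: √((-4.35)² + (7.65)²) = √(18.9225 + 58.5225) = 8.80 km
  Oakwood: √((-1.55)² + (3.26)²) = √(2.4025 + 10.6276) = 3.61 km
  → nearest: Oakwood (3.61 km)
R at (9.30, 7.32):
  Midtown: √((-14.14)² + (-4.37)²) = √(199.9396 + 19.0969) = 14.80 km
  Hilltop: √((-11.62)² + (0.22)²) = √(135.0244 + 0.0484) = 11.62 km
  Oakwood: √((-8.82)² + (-4.17)²) = √(77.7924 + 17.3889) = 9.76 km
  → nearest: Oakwood (9.76 km)

P→Oakwood; Q→Oakwood; R→Oakwood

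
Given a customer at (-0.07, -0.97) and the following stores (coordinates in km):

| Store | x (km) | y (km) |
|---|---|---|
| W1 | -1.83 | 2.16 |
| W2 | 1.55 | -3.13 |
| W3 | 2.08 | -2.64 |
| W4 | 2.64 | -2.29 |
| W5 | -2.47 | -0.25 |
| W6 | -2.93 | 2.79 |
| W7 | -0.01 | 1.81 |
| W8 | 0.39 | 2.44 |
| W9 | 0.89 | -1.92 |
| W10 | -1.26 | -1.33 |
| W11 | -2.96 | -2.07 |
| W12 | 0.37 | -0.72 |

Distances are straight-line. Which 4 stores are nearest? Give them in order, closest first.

W12, W10, W9, W5

Distances from (-0.07, -0.97):
W1: √((-1.76)² + (3.13)²) = √(3.0976 + 9.7969) = 3.59 km
W2: √((1.62)² + (-2.16)²) = √(2.6244 + 4.6656) = 2.70 km
W3: √((2.15)² + (-1.67)²) = √(4.6225 + 2.7889) = 2.72 km
W4: √((2.71)² + (-1.32)²) = √(7.3441 + 1.7424) = 3.01 km
W5: √((-2.40)² + (0.72)²) = √(5.7600 + 0.5184) = 2.51 km
W6: √((-2.86)² + (3.76)²) = √(8.1796 + 14.1376) = 4.72 km
W7: √((0.06)² + (2.78)²) = √(0.0036 + 7.7284) = 2.78 km
W8: √((0.46)² + (3.41)²) = √(0.2116 + 11.6281) = 3.44 km
W9: √((0.96)² + (-0.95)²) = √(0.9216 + 0.9025) = 1.35 km
W10: √((-1.19)² + (-0.36)²) = √(1.4161 + 0.1296) = 1.24 km
W11: √((-2.89)² + (-1.10)²) = √(8.3521 + 1.2100) = 3.09 km
W12: √((0.44)² + (0.25)²) = √(0.1936 + 0.0625) = 0.51 km
Sorted: W12 (0.51 km) < W10 (1.24 km) < W9 (1.35 km) < W5 (2.51 km) < W2 (2.70 km) < W3 (2.72 km) < …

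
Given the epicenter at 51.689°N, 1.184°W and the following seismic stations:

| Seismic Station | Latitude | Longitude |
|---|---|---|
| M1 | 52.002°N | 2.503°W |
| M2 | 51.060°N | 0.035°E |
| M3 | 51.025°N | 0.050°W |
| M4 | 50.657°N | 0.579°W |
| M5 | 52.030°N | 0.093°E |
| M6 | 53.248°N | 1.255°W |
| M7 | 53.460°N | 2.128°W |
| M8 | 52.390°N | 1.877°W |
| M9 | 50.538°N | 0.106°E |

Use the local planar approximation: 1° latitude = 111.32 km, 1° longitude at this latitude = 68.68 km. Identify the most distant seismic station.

M7

Distances from 51.689°N, 1.184°W:
M1: √((0.313·111.32)² + (-1.319·68.68)²) = √(1214.04580 + 8206.35243) = 97.059 km
M2: √((-0.629·111.32)² + (1.219·68.68)²) = √(4902.83961 + 7009.19245) = 109.142 km
M3: √((-0.664·111.32)² + (1.134·68.68)²) = √(5463.64602 + 6065.78038) = 107.375 km
M4: √((-1.032·111.32)² + (0.605·68.68)²) = √(13197.92907 + 1726.51884) = 122.166 km
M5: √((0.341·111.32)² + (1.277·68.68)²) = √(1440.97071 + 7692.05476) = 95.567 km
M6: √((1.559·111.32)² + (-0.071·68.68)²) = √(30118.86665 + 23.77811) = 173.616 km
M7: √((1.771·111.32)² + (-0.944·68.68)²) = √(38867.22350 + 4203.43718) = 207.535 km
M8: √((0.701·111.32)² + (-0.693·68.68)²) = √(6089.51117 + 2265.30687) = 91.405 km
M9: √((-1.151·111.32)² + (1.290·68.68)²) = √(16417.12264 + 7849.46385) = 155.777 km
Maximum: M7 at 207.535 km.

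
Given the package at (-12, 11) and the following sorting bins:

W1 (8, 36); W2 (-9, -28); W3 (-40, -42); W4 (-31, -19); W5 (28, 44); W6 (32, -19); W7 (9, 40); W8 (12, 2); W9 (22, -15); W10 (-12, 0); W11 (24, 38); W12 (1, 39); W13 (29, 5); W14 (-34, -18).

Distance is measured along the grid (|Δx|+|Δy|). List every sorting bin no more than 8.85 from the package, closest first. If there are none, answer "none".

Distances from (-12, 11):
W1: 45
W2: 42
W3: 81
W4: 49
W5: 73
W6: 74
W7: 50
W8: 33
W9: 60
W10: 11
W11: 63
W12: 41
W13: 47
W14: 51
Threshold 8.85: none within range.

none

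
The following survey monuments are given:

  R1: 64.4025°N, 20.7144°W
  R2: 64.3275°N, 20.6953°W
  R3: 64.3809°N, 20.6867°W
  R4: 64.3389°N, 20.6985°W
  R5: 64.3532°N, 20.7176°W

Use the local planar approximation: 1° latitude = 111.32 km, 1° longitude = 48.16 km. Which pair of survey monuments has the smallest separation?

R2 and R4

Pairwise distances:
R1–R2: √((-0.0750·111.32)² + (0.0191·48.16)²) = √(69.705801 + 0.846135) = 8.3995 km
R1–R3: √((-0.0216·111.32)² + (0.0277·48.16)²) = √(5.781678 + 1.779641) = 2.7498 km
R1–R4: √((-0.0636·111.32)² + (0.0159·48.16)²) = √(50.125720 + 0.586364) = 7.1212 km
R1–R5: √((-0.0493·111.32)² + (-0.0032·48.16)²) = √(30.118978 + 0.023751) = 5.4902 km
R2–R3: √((0.0534·111.32)² + (0.0086·48.16)²) = √(35.336938 + 0.171542) = 5.9589 km
R2–R4: √((0.0114·111.32)² + (-0.0032·48.16)²) = √(1.610483 + 0.023751) = 1.2784 km
R2–R5: √((0.0257·111.32)² + (-0.0223·48.16)²) = √(8.184886 + 1.153407) = 3.0559 km
R3–R4: √((-0.0420·111.32)² + (-0.0118·48.16)²) = √(21.859739 + 0.322951) = 4.7099 km
R3–R5: √((-0.0277·111.32)² + (-0.0309·48.16)²) = √(9.508367 + 2.214573) = 3.4239 km
R4–R5: √((0.0143·111.32)² + (-0.0191·48.16)²) = √(2.534069 + 0.846135) = 1.8385 km
Closest pair: R2–R4 at 1.2784 km.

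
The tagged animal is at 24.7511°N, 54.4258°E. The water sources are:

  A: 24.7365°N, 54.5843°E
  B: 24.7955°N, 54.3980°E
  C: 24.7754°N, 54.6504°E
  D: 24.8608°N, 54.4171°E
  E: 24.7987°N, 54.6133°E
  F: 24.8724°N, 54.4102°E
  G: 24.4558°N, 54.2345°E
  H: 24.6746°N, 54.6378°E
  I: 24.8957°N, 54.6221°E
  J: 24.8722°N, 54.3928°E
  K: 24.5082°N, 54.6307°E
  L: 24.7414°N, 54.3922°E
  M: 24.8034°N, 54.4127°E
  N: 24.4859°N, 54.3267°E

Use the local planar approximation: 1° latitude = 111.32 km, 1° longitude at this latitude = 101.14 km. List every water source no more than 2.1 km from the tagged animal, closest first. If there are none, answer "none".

Distances from 24.7511°N, 54.4258°E:
A: 16.1129 km
B: 5.6864 km
C: 22.8765 km
D: 12.2435 km
E: 19.6901 km
F: 13.5950 km
G: 38.1441 km
H: 23.0709 km
I: 25.5594 km
J: 13.8879 km
K: 34.0677 km
L: 3.5657 km
M: 5.9709 km
N: 31.1771 km
Threshold 2.1 km: none within range.

none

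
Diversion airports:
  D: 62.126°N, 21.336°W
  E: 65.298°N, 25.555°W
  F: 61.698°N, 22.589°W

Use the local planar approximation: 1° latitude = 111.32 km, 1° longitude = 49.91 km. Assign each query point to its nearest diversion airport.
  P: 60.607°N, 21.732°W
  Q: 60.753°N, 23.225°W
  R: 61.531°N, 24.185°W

P at 60.607°N, 21.732°W:
  D: 170.246 km
  E: 555.969 km
  F: 128.762 km
  → nearest: F (128.762 km)
Q at 60.753°N, 23.225°W:
  D: 179.581 km
  E: 519.142 km
  F: 109.882 km
  → nearest: F (109.882 km)
R at 61.531°N, 24.185°W:
  D: 156.863 km
  E: 424.881 km
  F: 81.797 km
  → nearest: F (81.797 km)

P→F; Q→F; R→F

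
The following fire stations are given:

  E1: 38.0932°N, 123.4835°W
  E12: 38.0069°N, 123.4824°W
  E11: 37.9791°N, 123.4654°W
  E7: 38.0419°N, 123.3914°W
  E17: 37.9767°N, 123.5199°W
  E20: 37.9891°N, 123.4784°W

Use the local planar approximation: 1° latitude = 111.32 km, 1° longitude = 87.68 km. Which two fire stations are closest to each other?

Pairwise distances:
E1–E12: √((-0.0863·111.32)² + (0.0011·87.68)²) = √(92.292835 + 0.009302) = 9.6074 km
E1–E11: √((-0.1141·111.32)² + (0.0181·87.68)²) = √(161.330947 + 2.518594) = 12.8004 km
E1–E7: √((-0.0513·111.32)² + (0.0921·87.68)²) = √(32.612277 + 65.210922) = 9.8906 km
E1–E17: √((-0.1165·111.32)² + (-0.0364·87.68)²) = √(168.189255 + 10.186004) = 13.3557 km
E1–E20: √((-0.1041·111.32)² + (0.0051·87.68)²) = √(134.291293 + 0.199959) = 11.5970 km
E12–E11: √((-0.0278·111.32)² + (0.0170·87.68)²) = √(9.577143 + 2.221769) = 3.4350 km
E12–E7: √((0.0350·111.32)² + (0.0910·87.68)²) = √(15.180374 + 63.662526) = 8.8794 km
E12–E17: √((-0.0302·111.32)² + (-0.0375·87.68)²) = √(11.302130 + 10.810944) = 4.7025 km
E12–E20: √((-0.0178·111.32)² + (0.0040·87.68)²) = √(3.926326 + 0.123005) = 2.0123 km
E11–E7: √((0.0628·111.32)² + (0.0740·87.68)²) = √(48.872627 + 42.098296) = 9.5379 km
E11–E17: √((-0.0024·111.32)² + (-0.0545·87.68)²) = √(0.071379 + 22.834636) = 4.7860 km
E11–E20: √((0.0100·111.32)² + (-0.0130·87.68)²) = √(1.239214 + 1.299235) = 1.5933 km
E7–E17: √((-0.0652·111.32)² + (-0.1285·87.68)²) = √(52.679493 + 126.942585) = 13.4023 km
E7–E20: √((-0.0528·111.32)² + (-0.0870·87.68)²) = √(34.547310 + 58.188825) = 9.6300 km
E17–E20: √((0.0124·111.32)² + (0.0415·87.68)²) = √(1.905416 + 13.240283) = 3.8917 km
Closest pair: E11–E20 at 1.5933 km.

E11 and E20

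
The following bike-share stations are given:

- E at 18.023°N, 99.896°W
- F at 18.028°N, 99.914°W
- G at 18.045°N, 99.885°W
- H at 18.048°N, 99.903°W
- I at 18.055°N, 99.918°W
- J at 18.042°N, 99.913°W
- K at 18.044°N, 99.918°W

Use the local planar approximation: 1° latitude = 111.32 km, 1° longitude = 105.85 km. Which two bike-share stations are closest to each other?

J and K

Pairwise distances:
J–K: √((0.002·111.32)² + (-0.005·105.85)²) = √(0.04957 + 0.28011) = 0.574 km
I–K: √((-0.011·111.32)² + (0.000·105.85)²) = √(1.49945 + 0.00000) = 1.225 km
H–J: √((-0.006·111.32)² + (-0.010·105.85)²) = √(0.44612 + 1.12042) = 1.252 km
I–J: √((-0.013·111.32)² + (0.005·105.85)²) = √(2.09427 + 0.28011) = 1.541 km
F–J: √((0.014·111.32)² + (0.001·105.85)²) = √(2.42886 + 0.01120) = 1.562 km
H–K: √((-0.004·111.32)² + (-0.015·105.85)²) = √(0.19827 + 2.52095) = 1.649 km
H–I: √((0.007·111.32)² + (-0.015·105.85)²) = √(0.60721 + 2.52095) = 1.769 km
F–K: √((0.016·111.32)² + (-0.004·105.85)²) = √(3.17239 + 0.17927) = 1.831 km
G–H: √((0.003·111.32)² + (-0.018·105.85)²) = √(0.11153 + 3.63017) = 1.934 km
E–F: √((0.005·111.32)² + (-0.018·105.85)²) = √(0.30980 + 3.63017) = 1.985 km
F–H: √((0.020·111.32)² + (0.011·105.85)²) = √(4.95686 + 1.35571) = 2.512 km
E–G: √((0.022·111.32)² + (0.011·105.85)²) = √(5.99780 + 1.35571) = 2.712 km
E–J: √((0.019·111.32)² + (-0.017·105.85)²) = √(4.47356 + 3.23802) = 2.777 km
E–H: √((0.025·111.32)² + (-0.007·105.85)²) = √(7.74509 + 0.54901) = 2.880 km
G–J: √((-0.003·111.32)² + (-0.028·105.85)²) = √(0.11153 + 8.78411) = 2.983 km
F–I: √((0.027·111.32)² + (-0.004·105.85)²) = √(9.03387 + 0.17927) = 3.035 km
E–K: √((0.021·111.32)² + (-0.022·105.85)²) = √(5.46493 + 5.42284) = 3.300 km
G–K: √((-0.001·111.32)² + (-0.033·105.85)²) = √(0.01239 + 12.20140) = 3.495 km
F–G: √((0.017·111.32)² + (0.029·105.85)²) = √(3.58133 + 9.42275) = 3.606 km
G–I: √((0.010·111.32)² + (-0.033·105.85)²) = √(1.23921 + 12.20140) = 3.666 km
E–I: √((0.032·111.32)² + (-0.022·105.85)²) = √(12.68955 + 5.42284) = 4.256 km
Closest pair: J–K at 0.574 km.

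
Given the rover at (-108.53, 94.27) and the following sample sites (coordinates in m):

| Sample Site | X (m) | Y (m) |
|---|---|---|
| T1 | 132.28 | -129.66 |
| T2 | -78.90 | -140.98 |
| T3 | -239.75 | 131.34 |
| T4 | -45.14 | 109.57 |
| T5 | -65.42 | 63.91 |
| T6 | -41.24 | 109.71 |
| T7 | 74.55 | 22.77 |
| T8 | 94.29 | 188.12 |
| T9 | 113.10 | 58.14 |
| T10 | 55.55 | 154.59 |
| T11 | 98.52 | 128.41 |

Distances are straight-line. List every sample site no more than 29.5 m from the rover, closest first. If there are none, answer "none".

none

Distances from (-108.53, 94.27):
T1: 328.84 m
T2: 237.11 m
T3: 136.36 m
T4: 65.21 m
T5: 52.73 m
T6: 69.04 m
T7: 196.55 m
T8: 223.48 m
T9: 224.56 m
T10: 174.82 m
T11: 209.85 m
Threshold 29.5 m: none within range.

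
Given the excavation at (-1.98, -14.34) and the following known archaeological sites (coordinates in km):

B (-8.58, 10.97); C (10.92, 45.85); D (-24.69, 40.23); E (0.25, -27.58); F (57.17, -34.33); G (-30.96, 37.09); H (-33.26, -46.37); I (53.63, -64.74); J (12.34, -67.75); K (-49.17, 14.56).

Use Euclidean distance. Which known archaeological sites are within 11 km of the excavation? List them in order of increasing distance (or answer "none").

Distances from (-1.98, -14.34):
B: √((-6.60)² + (25.31)²) = √(43.5600 + 640.5961) = 26.16 km
C: √((12.90)² + (60.19)²) = √(166.4100 + 3622.8361) = 61.56 km
D: √((-22.71)² + (54.57)²) = √(515.7441 + 2977.8849) = 59.11 km
E: √((2.23)² + (-13.24)²) = √(4.9729 + 175.2976) = 13.43 km
F: √((59.15)² + (-19.99)²) = √(3498.7225 + 399.6001) = 62.44 km
G: √((-28.98)² + (51.43)²) = √(839.8404 + 2645.0449) = 59.03 km
H: √((-31.28)² + (-32.03)²) = √(978.4384 + 1025.9209) = 44.77 km
I: √((55.61)² + (-50.40)²) = √(3092.4721 + 2540.1600) = 75.05 km
J: √((14.32)² + (-53.41)²) = √(205.0624 + 2852.6281) = 55.30 km
K: √((-47.19)² + (28.90)²) = √(2226.8961 + 835.2100) = 55.34 km
Threshold 11 km: none within range.

none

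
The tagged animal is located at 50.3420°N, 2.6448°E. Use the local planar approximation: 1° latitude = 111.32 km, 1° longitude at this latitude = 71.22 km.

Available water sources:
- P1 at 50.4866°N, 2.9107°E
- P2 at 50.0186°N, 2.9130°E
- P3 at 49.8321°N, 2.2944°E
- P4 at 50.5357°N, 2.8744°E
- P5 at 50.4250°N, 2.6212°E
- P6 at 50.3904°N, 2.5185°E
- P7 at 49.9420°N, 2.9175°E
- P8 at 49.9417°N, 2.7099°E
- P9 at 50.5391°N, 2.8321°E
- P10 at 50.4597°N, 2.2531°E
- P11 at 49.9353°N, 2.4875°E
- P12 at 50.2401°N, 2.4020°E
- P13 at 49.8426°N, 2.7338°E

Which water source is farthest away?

P3

Distances from 50.3420°N, 2.6448°E:
P1: √((0.1446·111.32)² + (0.2659·71.22)²) = √(259.109288 + 358.625043) = 24.8543 km
P2: √((-0.3234·111.32)² + (0.2682·71.22)²) = √(1296.063937 + 364.855994) = 40.7544 km
P3: √((-0.5099·111.32)² + (-0.3504·71.22)²) = √(3221.932364 + 622.776381) = 62.0057 km
P4: √((0.1937·111.32)² + (0.2296·71.22)²) = √(464.949341 + 267.391567) = 27.0618 km
P5: √((0.0830·111.32)² + (-0.0236·71.22)²) = √(85.369469 + 2.825062) = 9.3912 km
P6: √((0.0484·111.32)² + (-0.1263·71.22)²) = √(29.029337 + 80.911572) = 10.4853 km
P7: √((-0.4000·111.32)² + (0.2727·71.22)²) = √(1982.742784 + 377.202198) = 48.5793 km
P8: √((-0.4003·111.32)² + (0.0651·71.22)²) = √(1985.718013 + 21.496409) = 44.8019 km
P9: √((0.1971·111.32)² + (0.1873·71.22)²) = √(481.415029 + 177.942420) = 25.6780 km
P10: √((0.1177·111.32)² + (-0.3917·71.22)²) = √(171.671942 + 778.235579) = 30.8206 km
P11: √((-0.4067·111.32)² + (-0.1573·71.22)²) = √(2049.720951 + 125.505103) = 46.6393 km
P12: √((-0.1019·111.32)² + (-0.2428·71.22)²) = √(128.675174 + 299.020734) = 20.6808 km
P13: √((-0.4994·111.32)² + (0.0890·71.22)²) = √(3090.604776 + 40.177596) = 55.9534 km
Maximum: P3 at 62.0057 km.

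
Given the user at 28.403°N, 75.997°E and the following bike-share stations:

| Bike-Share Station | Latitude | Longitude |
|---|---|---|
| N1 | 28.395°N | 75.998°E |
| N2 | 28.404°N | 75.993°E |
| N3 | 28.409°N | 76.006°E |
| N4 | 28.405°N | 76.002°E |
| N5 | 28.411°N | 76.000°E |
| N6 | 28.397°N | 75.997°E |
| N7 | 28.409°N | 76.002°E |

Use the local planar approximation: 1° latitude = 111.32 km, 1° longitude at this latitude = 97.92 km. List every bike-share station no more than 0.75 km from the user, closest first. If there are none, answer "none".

Distances from 28.403°N, 75.997°E:
N1: 0.896 km
N2: 0.407 km
N3: 1.106 km
N4: 0.538 km
N5: 0.938 km
N6: 0.668 km
N7: 0.828 km
Threshold 0.75 km: N2 (0.407 km), N4 (0.538 km), N6 (0.668 km) are within range.

N2, N4, N6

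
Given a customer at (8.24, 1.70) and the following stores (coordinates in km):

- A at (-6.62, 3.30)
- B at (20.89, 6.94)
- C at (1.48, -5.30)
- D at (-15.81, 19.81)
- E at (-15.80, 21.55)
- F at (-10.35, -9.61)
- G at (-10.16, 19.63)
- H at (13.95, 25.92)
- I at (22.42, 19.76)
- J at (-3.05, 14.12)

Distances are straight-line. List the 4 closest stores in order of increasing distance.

Distances from (8.24, 1.70):
A: √((-14.86)² + (1.60)²) = √(220.8196 + 2.5600) = 14.95 km
B: √((12.65)² + (5.24)²) = √(160.0225 + 27.4576) = 13.69 km
C: √((-6.76)² + (-7.00)²) = √(45.6976 + 49.0000) = 9.73 km
D: √((-24.05)² + (18.11)²) = √(578.4025 + 327.9721) = 30.11 km
E: √((-24.04)² + (19.85)²) = √(577.9216 + 394.0225) = 31.18 km
F: √((-18.59)² + (-11.31)²) = √(345.5881 + 127.9161) = 21.76 km
G: √((-18.40)² + (17.93)²) = √(338.5600 + 321.4849) = 25.69 km
H: √((5.71)² + (24.22)²) = √(32.6041 + 586.6084) = 24.88 km
I: √((14.18)² + (18.06)²) = √(201.0724 + 326.1636) = 22.96 km
J: √((-11.29)² + (12.42)²) = √(127.4641 + 154.2564) = 16.78 km
Sorted: C (9.73 km) < B (13.69 km) < A (14.95 km) < J (16.78 km) < F (21.76 km) < I (22.96 km) < …

C, B, A, J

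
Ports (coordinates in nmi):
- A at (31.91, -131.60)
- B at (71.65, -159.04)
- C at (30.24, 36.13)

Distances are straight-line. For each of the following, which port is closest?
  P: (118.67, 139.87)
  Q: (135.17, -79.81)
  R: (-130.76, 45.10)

P at (118.67, 139.87):
  A: √((-86.76)² + (-271.47)²) = √(7527.2976 + 73695.9609) = 285.00 nmi
  B: √((-47.02)² + (-298.91)²) = √(2210.8804 + 89347.1881) = 302.59 nmi
  C: √((-88.43)² + (-103.74)²) = √(7819.8649 + 10761.9876) = 136.32 nmi
  → nearest: C (136.32 nmi)
Q at (135.17, -79.81):
  A: √((-103.26)² + (-51.79)²) = √(10662.6276 + 2682.2041) = 115.52 nmi
  B: √((-63.52)² + (-79.23)²) = √(4034.7904 + 6277.3929) = 101.55 nmi
  C: √((-104.93)² + (115.94)²) = √(11010.3049 + 13442.0836) = 156.37 nmi
  → nearest: B (101.55 nmi)
R at (-130.76, 45.10):
  A: √((162.67)² + (-176.70)²) = √(26461.5289 + 31222.8900) = 240.18 nmi
  B: √((202.41)² + (-204.14)²) = √(40969.8081 + 41673.1396) = 287.48 nmi
  C: √((161.00)² + (-8.97)²) = √(25921.0000 + 80.4609) = 161.25 nmi
  → nearest: C (161.25 nmi)

P→C; Q→B; R→C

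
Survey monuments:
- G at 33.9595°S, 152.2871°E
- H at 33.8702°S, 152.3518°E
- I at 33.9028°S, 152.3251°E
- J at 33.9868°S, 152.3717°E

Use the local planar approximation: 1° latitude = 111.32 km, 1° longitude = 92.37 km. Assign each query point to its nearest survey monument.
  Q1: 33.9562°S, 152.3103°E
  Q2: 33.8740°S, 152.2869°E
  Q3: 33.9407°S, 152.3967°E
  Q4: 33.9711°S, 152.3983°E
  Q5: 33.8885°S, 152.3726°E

Q1→G; Q2→I; Q3→J; Q4→J; Q5→H

Q1 at 33.9562°S, 152.3103°E:
  G: √((-0.0033·111.32)² + (-0.0232·92.37)²) = √(0.134950 + 4.592380) = 2.1742 km
  H: √((0.0860·111.32)² + (0.0415·92.37)²) = √(91.652285 + 14.694611) = 10.3125 km
  I: √((0.0534·111.32)² + (0.0148·92.37)²) = √(35.336938 + 1.868897) = 6.0997 km
  J: √((-0.0306·111.32)² + (0.0614·92.37)²) = √(11.603506 + 32.166116) = 6.6159 km
  → nearest: G (2.1742 km)
Q2 at 33.8740°S, 152.2869°E:
  G: √((-0.0855·111.32)² + (0.0002·92.37)²) = √(90.589659 + 0.000341) = 9.5179 km
  H: √((0.0038·111.32)² + (0.0649·92.37)²) = √(0.178943 + 35.937783) = 6.0097 km
  I: √((-0.0288·111.32)² + (0.0382·92.37)²) = √(10.278539 + 12.450552) = 4.7675 km
  J: √((-0.1128·111.32)² + (0.0848·92.37)²) = √(157.675637 + 61.355513) = 14.7997 km
  → nearest: I (4.7675 km)
Q3 at 33.9407°S, 152.3967°E:
  G: √((-0.0188·111.32)² + (-0.1096·92.37)²) = √(4.379879 + 102.490355) = 10.3378 km
  H: √((0.0705·111.32)² + (-0.0449·92.37)²) = √(61.592046 + 17.201035) = 8.8765 km
  I: √((0.0379·111.32)² + (-0.0716·92.37)²) = √(17.800197 + 43.740922) = 7.8448 km
  J: √((-0.0461·111.32)² + (-0.0250·92.37)²) = √(26.335905 + 5.332636) = 5.6275 km
  → nearest: J (5.6275 km)
Q4 at 33.9711°S, 152.3983°E:
  G: √((0.0116·111.32)² + (-0.1112·92.37)²) = √(1.667487 + 105.504616) = 10.3524 km
  H: √((0.1009·111.32)² + (-0.0465·92.37)²) = √(126.162047 + 18.448786) = 12.0254 km
  I: √((0.0683·111.32)² + (-0.0732·92.37)²) = √(57.807981 + 45.717666) = 10.1748 km
  J: √((-0.0157·111.32)² + (-0.0266·92.37)²) = √(3.054539 + 6.037055) = 3.0152 km
  → nearest: J (3.0152 km)
Q5 at 33.8885°S, 152.3726°E:
  G: √((-0.0710·111.32)² + (-0.0855·92.37)²) = √(62.468790 + 62.372639) = 11.1732 km
  H: √((0.0183·111.32)² + (-0.0208·92.37)²) = √(4.150005 + 3.691378) = 2.8002 km
  I: √((-0.0143·111.32)² + (-0.0475·92.37)²) = √(2.534069 + 19.250814) = 4.6674 km
  J: √((-0.0983·111.32)² + (-0.0009·92.37)²) = √(119.743909 + 0.006911) = 10.9431 km
  → nearest: H (2.8002 km)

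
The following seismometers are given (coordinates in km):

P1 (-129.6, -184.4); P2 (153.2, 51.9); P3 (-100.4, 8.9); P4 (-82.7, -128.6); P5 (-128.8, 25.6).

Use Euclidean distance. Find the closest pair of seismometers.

Pairwise distances:
P3–P5: √((-28.4)² + (16.7)²) = √(806.560 + 278.890) = 32.9 km
P1–P4: √((46.9)² + (55.8)²) = √(2199.610 + 3113.640) = 72.9 km
P3–P4: √((17.7)² + (-137.5)²) = √(313.290 + 18906.250) = 138.6 km
P4–P5: √((-46.1)² + (154.2)²) = √(2125.210 + 23777.640) = 160.9 km
P1–P3: √((29.2)² + (193.3)²) = √(852.640 + 37364.890) = 195.5 km
P1–P5: √((0.8)² + (210.0)²) = √(0.640 + 44100.000) = 210.0 km
P2–P3: √((-253.6)² + (-43.0)²) = √(64312.960 + 1849.000) = 257.2 km
P2–P5: √((-282.0)² + (-26.3)²) = √(79524.000 + 691.690) = 283.2 km
P2–P4: √((-235.9)² + (-180.5)²) = √(55648.810 + 32580.250) = 297.0 km
P1–P2: √((282.8)² + (236.3)²) = √(79975.840 + 55837.690) = 368.5 km
Closest pair: P3–P5 at 32.9 km.

P3 and P5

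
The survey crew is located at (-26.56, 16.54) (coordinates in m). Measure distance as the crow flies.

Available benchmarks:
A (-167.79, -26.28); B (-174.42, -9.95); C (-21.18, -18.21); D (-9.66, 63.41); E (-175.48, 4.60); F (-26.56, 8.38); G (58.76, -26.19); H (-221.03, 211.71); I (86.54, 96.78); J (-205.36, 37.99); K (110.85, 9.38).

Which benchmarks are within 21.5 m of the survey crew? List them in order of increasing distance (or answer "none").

F

Distances from (-26.56, 16.54):
A: 147.58 m
B: 150.21 m
C: 35.16 m
D: 49.82 m
E: 149.40 m
F: 8.16 m
G: 95.42 m
H: 275.52 m
I: 138.67 m
J: 180.08 m
K: 137.60 m
Threshold 21.5 m: F (8.16 m) is within range.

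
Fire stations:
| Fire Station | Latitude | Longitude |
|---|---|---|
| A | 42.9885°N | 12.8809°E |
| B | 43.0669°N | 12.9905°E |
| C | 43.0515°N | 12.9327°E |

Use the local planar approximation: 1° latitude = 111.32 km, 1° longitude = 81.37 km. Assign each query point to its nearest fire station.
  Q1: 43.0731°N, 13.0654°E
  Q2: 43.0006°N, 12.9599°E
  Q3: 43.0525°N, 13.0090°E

Q1 at 43.0731°N, 13.0654°E:
  A: √((-0.0846·111.32)² + (-0.1845·81.37)²) = √(88.692546 + 225.383113) = 17.7222 km
  B: √((-0.0062·111.32)² + (-0.0749·81.37)²) = √(0.476354 + 37.144308) = 6.1336 km
  C: √((-0.0216·111.32)² + (-0.1327·81.37)²) = √(5.781678 + 116.592463) = 11.0623 km
  → nearest: B (6.1336 km)
Q2 at 43.0006°N, 12.9599°E:
  A: √((-0.0121·111.32)² + (-0.0790·81.37)²) = √(1.814334 + 41.322141) = 6.5678 km
  B: √((0.0663·111.32)² + (0.0306·81.37)²) = √(54.472016 + 6.199712) = 7.7892 km
  C: √((0.0509·111.32)² + (-0.0272·81.37)²) = √(32.105686 + 4.898538) = 6.0831 km
  → nearest: C (6.0831 km)
Q3 at 43.0525°N, 13.0090°E:
  A: √((-0.0640·111.32)² + (-0.1281·81.37)²) = √(50.758215 + 108.649290) = 12.6257 km
  B: √((0.0144·111.32)² + (-0.0185·81.37)²) = √(2.569635 + 2.266064) = 2.1990 km
  C: √((-0.0010·111.32)² + (-0.0763·81.37)²) = √(0.012392 + 38.545857) = 6.2095 km
  → nearest: B (2.1990 km)

Q1→B; Q2→C; Q3→B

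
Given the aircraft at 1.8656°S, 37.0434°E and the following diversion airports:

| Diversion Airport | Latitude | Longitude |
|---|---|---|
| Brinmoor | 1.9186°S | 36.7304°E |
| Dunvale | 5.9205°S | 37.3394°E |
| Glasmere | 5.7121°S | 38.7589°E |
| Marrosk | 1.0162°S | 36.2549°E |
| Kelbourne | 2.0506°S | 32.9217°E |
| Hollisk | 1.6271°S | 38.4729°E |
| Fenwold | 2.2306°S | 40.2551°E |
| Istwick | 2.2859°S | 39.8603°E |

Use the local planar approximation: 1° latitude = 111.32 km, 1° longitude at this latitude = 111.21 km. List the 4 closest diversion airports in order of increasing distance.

Distances from 1.8656°S, 37.0434°E:
Brinmoor: √((-0.0530·111.32)² + (-0.3130·111.21)²) = √(34.809528 + 1211.647684) = 35.3052 km
Dunvale: √((-4.0549·111.32)² + (0.2960·111.21)²) = √(203754.257383 + 1083.605258) = 452.5902 km
Glasmere: √((-3.8465·111.32)² + (1.7155·111.21)²) = √(183348.714290 + 36397.296478) = 468.7707 km
Marrosk: √((0.8494·111.32)² + (-0.7885·111.21)²) = √(8940.687360 + 7689.375628) = 128.9576 km
Kelbourne: √((-0.1850·111.32)² + (-4.1217·111.21)²) = √(424.121074 + 210106.959480) = 458.8367 km
Hollisk: √((0.2385·111.32)² + (1.4295·111.21)²) = √(704.892942 + 25272.953650) = 161.1764 km
Fenwold: √((-0.3650·111.32)² + (3.2117·111.21)²) = √(1650.943171 + 127572.664081) = 359.4769 km
Istwick: √((-0.4203·111.32)² + (2.8169·111.21)²) = √(2189.097855 + 98136.494603) = 316.7422 km
Sorted: Brinmoor (35.3052 km) < Marrosk (128.9576 km) < Hollisk (161.1764 km) < Istwick (316.7422 km) < Fenwold (359.4769 km) < Dunvale (452.5902 km) < …

Brinmoor, Marrosk, Hollisk, Istwick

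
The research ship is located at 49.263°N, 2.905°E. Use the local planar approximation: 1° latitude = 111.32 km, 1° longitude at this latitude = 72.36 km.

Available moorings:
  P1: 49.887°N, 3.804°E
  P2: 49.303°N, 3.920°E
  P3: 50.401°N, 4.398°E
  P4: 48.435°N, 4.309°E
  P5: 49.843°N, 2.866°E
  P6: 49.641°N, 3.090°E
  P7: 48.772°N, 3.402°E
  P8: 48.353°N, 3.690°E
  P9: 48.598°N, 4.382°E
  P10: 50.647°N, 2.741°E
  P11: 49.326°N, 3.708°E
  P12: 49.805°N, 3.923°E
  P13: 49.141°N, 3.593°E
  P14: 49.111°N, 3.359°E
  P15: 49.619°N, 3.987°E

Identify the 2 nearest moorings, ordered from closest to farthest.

Distances from 49.263°N, 2.905°E:
P1: 95.168 km
P2: 73.580 km
P3: 166.492 km
P4: 137.175 km
P5: 64.627 km
P6: 44.157 km
P7: 65.428 km
P8: 116.140 km
P9: 130.010 km
P10: 154.523 km
P11: 58.527 km
P12: 95.218 km
P13: 51.603 km
P14: 36.953 km
P15: 87.752 km
Sorted: P14 (36.953 km) < P6 (44.157 km) < P13 (51.603 km) < P11 (58.527 km) < …

P14, P6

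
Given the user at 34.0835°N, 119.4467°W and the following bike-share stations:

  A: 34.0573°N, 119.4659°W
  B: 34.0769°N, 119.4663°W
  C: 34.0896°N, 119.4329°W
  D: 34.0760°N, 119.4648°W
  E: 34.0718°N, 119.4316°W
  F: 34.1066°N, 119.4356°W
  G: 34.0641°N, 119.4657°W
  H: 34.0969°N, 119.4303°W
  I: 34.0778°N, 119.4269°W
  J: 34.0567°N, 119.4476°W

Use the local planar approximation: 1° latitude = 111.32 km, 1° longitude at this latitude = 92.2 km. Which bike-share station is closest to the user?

C

Distances from 34.0835°N, 119.4467°W:
A: 3.4118 km
B: 1.9508 km
C: 1.4422 km
D: 1.8660 km
E: 1.9065 km
F: 2.7677 km
G: 2.7808 km
H: 2.1240 km
I: 1.9327 km
J: 2.9845 km
Minimum: C at 1.4422 km.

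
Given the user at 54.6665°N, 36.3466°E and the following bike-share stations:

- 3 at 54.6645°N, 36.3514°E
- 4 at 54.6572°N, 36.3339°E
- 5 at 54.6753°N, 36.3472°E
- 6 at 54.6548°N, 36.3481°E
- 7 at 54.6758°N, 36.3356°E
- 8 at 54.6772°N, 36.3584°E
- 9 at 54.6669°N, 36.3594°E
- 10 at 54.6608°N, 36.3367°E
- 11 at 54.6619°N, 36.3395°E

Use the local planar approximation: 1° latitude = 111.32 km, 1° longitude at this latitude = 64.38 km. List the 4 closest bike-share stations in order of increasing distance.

Distances from 54.6665°N, 36.3466°E:
3: √((-0.0020·111.32)² + (0.0048·64.38)²) = √(0.049569 + 0.095496) = 0.3809 km
4: √((-0.0093·111.32)² + (-0.0127·64.38)²) = √(1.071796 + 0.668512) = 1.3192 km
5: √((0.0088·111.32)² + (0.0006·64.38)²) = √(0.959648 + 0.001492) = 0.9804 km
6: √((-0.0117·111.32)² + (0.0015·64.38)²) = √(1.696360 + 0.009326) = 1.3060 km
7: √((0.0093·111.32)² + (-0.0110·64.38)²) = √(1.071796 + 0.501519) = 1.2543 km
8: √((0.0107·111.32)² + (0.0118·64.38)²) = √(1.418776 + 0.577120) = 1.4128 km
9: √((0.0004·111.32)² + (0.0128·64.38)²) = √(0.001983 + 0.679081) = 0.8253 km
10: √((-0.0057·111.32)² + (-0.0099·64.38)²) = √(0.402621 + 0.406230) = 0.8994 km
11: √((-0.0046·111.32)² + (-0.0071·64.38)²) = √(0.262218 + 0.208939) = 0.6864 km
Sorted: 3 (0.3809 km) < 11 (0.6864 km) < 9 (0.8253 km) < 10 (0.8994 km) < 5 (0.9804 km) < 7 (1.2543 km) < …

3, 11, 9, 10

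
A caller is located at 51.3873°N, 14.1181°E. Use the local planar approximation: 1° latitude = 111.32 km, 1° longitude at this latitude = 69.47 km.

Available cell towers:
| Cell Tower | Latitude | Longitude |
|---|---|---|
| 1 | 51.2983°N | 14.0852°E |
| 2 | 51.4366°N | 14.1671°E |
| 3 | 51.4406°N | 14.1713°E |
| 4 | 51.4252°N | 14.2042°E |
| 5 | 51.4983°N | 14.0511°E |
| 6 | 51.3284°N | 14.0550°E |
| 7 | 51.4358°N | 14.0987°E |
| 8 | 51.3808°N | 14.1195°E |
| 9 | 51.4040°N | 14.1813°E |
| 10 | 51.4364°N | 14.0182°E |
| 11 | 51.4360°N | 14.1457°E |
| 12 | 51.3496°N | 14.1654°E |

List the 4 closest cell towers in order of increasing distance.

Distances from 51.3873°N, 14.1181°E:
1: √((-0.0890·111.32)² + (-0.0329·69.47)²) = √(98.158160 + 5.223798) = 10.1677 km
2: √((0.0493·111.32)² + (0.0490·69.47)²) = √(30.118978 + 11.587420) = 6.4580 km
3: √((0.0533·111.32)² + (0.0532·69.47)²) = √(35.204713 + 13.658967) = 6.9903 km
4: √((0.0379·111.32)² + (0.0861·69.47)²) = √(17.800197 + 35.776751) = 7.3196 km
5: √((0.1110·111.32)² + (-0.0670·69.47)²) = √(152.683587 + 21.664277) = 13.2041 km
6: √((-0.0589·111.32)² + (-0.0631·69.47)²) = √(42.990944 + 19.215572) = 7.8871 km
7: √((0.0485·111.32)² + (-0.0194·69.47)²) = √(29.149417 + 1.816344) = 5.5647 km
8: √((-0.0065·111.32)² + (0.0014·69.47)²) = √(0.523568 + 0.009459) = 0.7301 km
9: √((0.0167·111.32)² + (0.0632·69.47)²) = √(3.456045 + 19.276525) = 4.7679 km
10: √((0.0491·111.32)² + (-0.0999·69.47)²) = √(29.875101 + 48.164336) = 8.8340 km
11: √((0.0487·111.32)² + (0.0276·69.47)²) = √(29.390320 + 3.676315) = 5.7504 km
12: √((-0.0377·111.32)² + (0.0473·69.47)²) = √(17.612828 + 10.797343) = 5.3301 km
Sorted: 8 (0.7301 km) < 9 (4.7679 km) < 12 (5.3301 km) < 7 (5.5647 km) < 11 (5.7504 km) < 2 (6.4580 km) < …

8, 9, 12, 7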